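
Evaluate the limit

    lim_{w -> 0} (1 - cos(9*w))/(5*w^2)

Substitution gives 0/0.
Use (1 − cos u)/u² → 1/2 with u = 9w: the limit is 9²/(2·5) = 81/10.

81/10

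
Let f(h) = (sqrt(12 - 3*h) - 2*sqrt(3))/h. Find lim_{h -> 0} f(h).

A 0/0 form; rationalise with √(12 - 3h) + √12. This collapses the numerator to -3h, leaving -3/(√(12 - 3h) + √12) → -3/(2√12) = -√(3)/4.

-√(3)/4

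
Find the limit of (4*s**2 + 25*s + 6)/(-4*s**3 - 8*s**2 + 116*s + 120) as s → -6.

23/220

Since s = -6 makes numerator and denominator zero, (s + 6) divides both.
Cancelling it gives (4*s + 1)/(-4*s^2 + 16*s + 20); now plug in s = -6 to get 23/220.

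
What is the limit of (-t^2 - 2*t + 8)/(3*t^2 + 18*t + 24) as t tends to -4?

-1

Since t = -4 makes numerator and denominator zero, (t + 4) divides both.
Cancelling it gives (2 - t)/(3*t + 6); now plug in t = -4 to get -1.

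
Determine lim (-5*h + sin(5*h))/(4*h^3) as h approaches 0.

-125/24

Direct substitution gives 0/0.
Apply L'Hôpital: lim (5*cos(5*h) - 5)/(12*h^2), still 0/0.
Apply L'Hôpital: lim (-25*sin(5*h))/(24*h), still 0/0.
After 3 applications of L'Hôpital's rule the quotient is (-125*cos(5*h))/(24); substituting h = 0 gives -125/24.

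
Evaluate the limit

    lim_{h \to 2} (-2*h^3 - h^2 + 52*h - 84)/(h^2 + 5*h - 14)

At h = 2 both the top and bottom vanish — a removable singularity. Factoring out (h - 2) from each leaves (-2*h^2 - 5*h + 42)/(h + 7), which at h = 2 equals 8/3.

8/3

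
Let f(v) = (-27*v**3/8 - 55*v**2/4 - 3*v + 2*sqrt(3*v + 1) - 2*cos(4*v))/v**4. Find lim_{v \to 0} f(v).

Substitution gives 0/0 (the numerator vanishes to order 4).
Expand each term to order v^4: the coefficient of v^4 in -2·cos(4v) is -64/3 and in 2·√(1 + 3v) is -405/64.
Lower-order terms cancel with the polynomial part, so the numerator is (-5311/192)·v^4 + o(v^4), and the limit is (-5311/192)/(1) = -5311/192.

-5311/192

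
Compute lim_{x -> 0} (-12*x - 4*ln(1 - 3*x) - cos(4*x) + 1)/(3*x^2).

26/3

Substitution gives 0/0; apply L'Hôpital's rule 2 times.
After differentiating numerator and denominator 2 times the quotient is (16*cos(4*x) + 36/(3*x - 1)^2)/(6); at x = 0 this is 26/3.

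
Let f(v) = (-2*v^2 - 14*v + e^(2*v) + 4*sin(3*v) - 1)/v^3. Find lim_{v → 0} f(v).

-50/3

Substitution gives 0/0 (the numerator vanishes to order 3).
Expand each term to order v^3: the coefficient of v^3 in 4·sin(3v) is -18 and in e^(2v) is 4/3.
Lower-order terms cancel with the polynomial part, so the numerator is (-50/3)·v^3 + o(v^3), and the limit is (-50/3)/(1) = -50/3.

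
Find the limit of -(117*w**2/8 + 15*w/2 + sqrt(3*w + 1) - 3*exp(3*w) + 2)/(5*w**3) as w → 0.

189/80

Substitution gives 0/0 (the numerator vanishes to order 3).
Expand each term to order w^3: the coefficient of w^3 in -3·e^(3w) is -27/2 and in √(1 + 3w) is 27/16.
Lower-order terms cancel with the polynomial part, so the numerator is (-189/16)·w^3 + o(w^3), and the limit is (-189/16)/(-5) = 189/80.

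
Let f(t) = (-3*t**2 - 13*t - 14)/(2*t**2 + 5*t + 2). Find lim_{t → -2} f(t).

1/3

At t = -2 both the top and bottom vanish — a removable singularity. Factoring out (t + 2) from each leaves (-3*t - 7)/(2*t + 1), which at t = -2 equals 1/3.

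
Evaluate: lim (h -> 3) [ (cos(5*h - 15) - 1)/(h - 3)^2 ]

Direct substitution gives 0/0.
Apply L'Hôpital: lim (-5*sin(5*h - 15))/(2*h - 6), still 0/0.
After 2 applications of L'Hôpital's rule the quotient is (-25*cos(5*h - 15))/(2); substituting h = 3 gives -25/2.

-25/2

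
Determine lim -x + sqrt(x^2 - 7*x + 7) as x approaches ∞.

-7/2

This has the form ∞ − ∞. Multiply and divide by the conjugate √(x^2 - 7*x + 7) + x.
That gives (-7x + 7) / (√(x^2 - 7*x + 7) + x).
Divide numerator and denominator by x: the limit is -7/(2·1) = -7/2.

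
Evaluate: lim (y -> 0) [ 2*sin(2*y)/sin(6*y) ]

Substitution gives 0/0.
Divide numerator and denominator by y: sin(2y)/y → 2 and sin(6y)/y → 6, so the limit is 2·2/6 = 2/3.

2/3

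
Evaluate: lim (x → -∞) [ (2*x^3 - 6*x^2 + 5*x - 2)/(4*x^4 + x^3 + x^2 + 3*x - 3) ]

0

The denominator has degree 4 and the numerator degree 3. Dividing numerator and denominator by x^4 sends every term to 0 except the leading denominator term, so the limit is 0.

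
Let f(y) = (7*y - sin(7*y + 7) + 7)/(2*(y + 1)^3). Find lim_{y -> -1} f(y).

Direct substitution gives 0/0.
Apply L'Hôpital: lim (7 - 7*cos(7*y + 7))/(6*(y + 1)^2), still 0/0.
Apply L'Hôpital: lim (49*sin(7*y + 7))/(12*y + 12), still 0/0.
After 3 applications of L'Hôpital's rule the quotient is (343*cos(7*y + 7))/(12); substituting y = -1 gives 343/12.

343/12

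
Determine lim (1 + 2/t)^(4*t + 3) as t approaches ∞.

The base → 1 and the exponent → ∞: a 1^∞ form.
Take logarithms: (4t + 3)·ln(1 + 2/t). Since ln(1+u) ~ u for small u, this behaves like (4t)·(2/t) → 8.
So the limit is e^(8).

e^(8)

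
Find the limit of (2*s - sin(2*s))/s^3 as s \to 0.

Direct substitution gives 0/0.
Apply L'Hôpital: lim (2 - 2*cos(2*s))/(3*s^2), still 0/0.
Apply L'Hôpital: lim (4*sin(2*s))/(6*s), still 0/0.
After 3 applications of L'Hôpital's rule the quotient is (8*cos(2*s))/(6); substituting s = 0 gives 4/3.

4/3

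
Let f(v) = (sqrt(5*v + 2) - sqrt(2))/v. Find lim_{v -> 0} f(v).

A 0/0 form; rationalise with √(2 + 5v) + √2. This collapses the numerator to 5v, leaving 5/(√(2 + 5v) + √2) → 5/(2√2) = 5*√(2)/4.

5*√(2)/4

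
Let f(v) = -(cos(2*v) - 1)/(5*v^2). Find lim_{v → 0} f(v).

Direct substitution gives 0/0.
Apply L'Hôpital: lim (-2*sin(2*v))/(-10*v), still 0/0.
After 2 applications of L'Hôpital's rule the quotient is (-4*cos(2*v))/(-10); substituting v = 0 gives 2/5.

2/5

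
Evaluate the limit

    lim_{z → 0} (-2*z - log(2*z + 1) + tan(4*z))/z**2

2

Substitution gives 0/0 (the numerator vanishes to order 2).
Expand each term to order z^2: the coefficient of z^2 in tan(4z) is 0 and in −ln(1 + 2z) is 2.
Lower-order terms cancel with the polynomial part, so the numerator is (2)·z^2 + o(z^2), and the limit is (2)/(1) = 2.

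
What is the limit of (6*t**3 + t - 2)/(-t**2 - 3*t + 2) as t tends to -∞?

The numerator has higher degree (3 > 2); the quotient behaves like (6/(-1))·t^1 for large |t|.
As t → −∞ this diverges to ∞.

∞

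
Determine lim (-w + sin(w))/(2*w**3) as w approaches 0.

-1/12

Direct substitution gives 0/0.
Apply L'Hôpital: lim (cos(w) - 1)/(6*w^2), still 0/0.
Apply L'Hôpital: lim (-sin(w))/(12*w), still 0/0.
After 3 applications of L'Hôpital's rule the quotient is (-cos(w))/(12); substituting w = 0 gives -1/12.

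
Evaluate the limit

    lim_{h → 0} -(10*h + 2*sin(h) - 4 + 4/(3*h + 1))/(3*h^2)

-12

Substitution gives 0/0; apply L'Hôpital's rule 2 times.
After differentiating numerator and denominator 2 times the quotient is (-2*sin(h) + 72/(3*h + 1)^3)/(-6); at h = 0 this is -12.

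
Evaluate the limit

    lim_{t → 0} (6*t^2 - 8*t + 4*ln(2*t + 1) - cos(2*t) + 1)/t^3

32/3

Substitution gives 0/0; apply L'Hôpital's rule 3 times.
After differentiating numerator and denominator 3 times the quotient is (-8*sin(2*t) + 64/(2*t + 1)^3)/(6); at t = 0 this is 32/3.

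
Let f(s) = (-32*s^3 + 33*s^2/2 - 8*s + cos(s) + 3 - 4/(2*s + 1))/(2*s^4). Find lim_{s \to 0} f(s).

-1535/48

Substitution gives 0/0 (the numerator vanishes to order 4).
Expand each term to order s^4: the coefficient of s^4 in -4·1/(1 + 2s) is -64 and in cos(s) is 1/24.
Lower-order terms cancel with the polynomial part, so the numerator is (-1535/24)·s^4 + o(s^4), and the limit is (-1535/24)/(2) = -1535/48.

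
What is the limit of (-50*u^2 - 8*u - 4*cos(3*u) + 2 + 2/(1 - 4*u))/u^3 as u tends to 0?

128

Substitution gives 0/0; apply L'Hôpital's rule 3 times.
After differentiating numerator and denominator 3 times the quotient is (-108*sin(3*u) + 768/(4*u - 1)^4)/(6); at u = 0 this is 128.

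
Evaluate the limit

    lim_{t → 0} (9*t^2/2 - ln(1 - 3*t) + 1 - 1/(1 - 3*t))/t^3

Substitution gives 0/0 (the numerator vanishes to order 3).
Expand each term to order t^3: the coefficient of t^3 in −1/(1 - 3t) is -27 and in −ln(1 - 3t) is 9.
Lower-order terms cancel with the polynomial part, so the numerator is (-18)·t^3 + o(t^3), and the limit is (-18)/(1) = -18.

-18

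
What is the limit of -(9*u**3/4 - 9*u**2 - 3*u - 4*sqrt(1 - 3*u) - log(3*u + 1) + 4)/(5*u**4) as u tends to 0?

-1053/160

Substitution gives 0/0 (the numerator vanishes to order 4).
Expand each term to order u^4: the coefficient of u^4 in -4·√(1 - 3u) is 405/32 and in −ln(1 + 3u) is 81/4.
Lower-order terms cancel with the polynomial part, so the numerator is (1053/32)·u^4 + o(u^4), and the limit is (1053/32)/(-5) = -1053/160.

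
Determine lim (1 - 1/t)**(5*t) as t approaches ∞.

Let L be the limit and take ln: ln L = lim (5t)·ln(1 - 1/t) = lim (5t)·(-1/t + O(1/t²)) = -5.
Hence L = e^(-5).

e^(-5)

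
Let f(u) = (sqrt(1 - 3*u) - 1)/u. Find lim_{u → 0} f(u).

-3/2

Substitution gives 0/0. Multiply numerator and denominator by the conjugate √(1 - 3u) + √1.
The numerator becomes (1 - 3u) − 1 = -3u, so the expression simplifies to -3/(√(1 - 3u) + √1).
Letting u → 0 gives -3/(2√1) = -3/2.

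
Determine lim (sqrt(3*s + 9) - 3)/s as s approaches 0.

1/2

A 0/0 form; rationalise with √(9 + 3s) + √9. This collapses the numerator to 3s, leaving 3/(√(9 + 3s) + √9) → 3/(2√9) = 1/2.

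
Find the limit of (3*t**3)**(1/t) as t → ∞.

Base → ∞ and exponent → 0: an ∞^0 form.
Take logs: (1/t)·ln(3·t^3) = (ln 3 + 3·ln t)/t → 0.
So the limit is e^0 = 1.

1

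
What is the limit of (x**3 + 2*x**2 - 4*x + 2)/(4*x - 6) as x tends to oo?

∞

The numerator has higher degree (3 > 1); the quotient behaves like (1/(4))·x^2 for large |x|.
As x → +∞ this diverges to ∞.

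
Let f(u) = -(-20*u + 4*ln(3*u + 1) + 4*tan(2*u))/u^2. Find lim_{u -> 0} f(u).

18

Substitution gives 0/0; apply L'Hôpital's rule 2 times.
After differentiating numerator and denominator 2 times the quotient is (32*tan(2*u)/cos(2*u)^2 - 36/(3*u + 1)^2)/(-2); at u = 0 this is 18.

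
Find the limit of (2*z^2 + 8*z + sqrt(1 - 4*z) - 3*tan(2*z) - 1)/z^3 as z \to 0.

Substitution gives 0/0; apply L'Hôpital's rule 3 times.
After differentiating numerator and denominator 3 times the quotient is (-96*tan(2*z)^2/cos(2*z)^2 - 48/cos(2*z)^4 - 24/(1 - 4*z)^(5/2))/(6); at z = 0 this is -12.

-12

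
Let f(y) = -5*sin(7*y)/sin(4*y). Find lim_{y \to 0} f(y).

Substitution gives 0/0.
Divide numerator and denominator by y: sin(7y)/y → 7 and sin(4y)/y → 4, so the limit is -5·7/4 = -35/4.

-35/4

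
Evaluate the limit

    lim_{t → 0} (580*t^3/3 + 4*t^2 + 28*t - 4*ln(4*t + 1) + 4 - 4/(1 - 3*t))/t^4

-68

Substitution gives 0/0 (the numerator vanishes to order 4).
Expand each term to order t^4: the coefficient of t^4 in -4·1/(1 - 3t) is -324 and in -4·ln(1 + 4t) is 256.
Lower-order terms cancel with the polynomial part, so the numerator is (-68)·t^4 + o(t^4), and the limit is (-68)/(1) = -68.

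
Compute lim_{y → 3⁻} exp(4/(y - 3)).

0

As y → 3⁻, 4/(y - 3) → −∞, so e^(4/(y - 3)) → 0.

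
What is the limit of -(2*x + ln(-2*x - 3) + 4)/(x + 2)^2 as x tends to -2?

2

Direct substitution gives 0/0.
Apply L'Hôpital: lim (2 - 2/(-2*x - 3))/(-2*x - 4), still 0/0.
After 2 applications of L'Hôpital's rule the quotient is (-4/(-2*x - 3)^2)/(-2); substituting x = -2 gives 2.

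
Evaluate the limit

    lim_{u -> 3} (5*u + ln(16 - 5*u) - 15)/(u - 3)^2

-25/2

Direct substitution gives 0/0.
Apply L'Hôpital: lim (5 - 5/(16 - 5*u))/(2*u - 6), still 0/0.
After 2 applications of L'Hôpital's rule the quotient is (-25/(16 - 5*u)^2)/(2); substituting u = 3 gives -25/2.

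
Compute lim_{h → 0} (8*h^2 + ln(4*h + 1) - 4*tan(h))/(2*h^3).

10

Substitution gives 0/0 (the numerator vanishes to order 3).
Expand each term to order h^3: the coefficient of h^3 in ln(1 + 4h) is 64/3 and in -4·tan(h) is -4/3.
Lower-order terms cancel with the polynomial part, so the numerator is (20)·h^3 + o(h^3), and the limit is (20)/(2) = 10.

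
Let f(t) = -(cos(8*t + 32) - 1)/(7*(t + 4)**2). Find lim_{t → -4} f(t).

32/7

Direct substitution gives 0/0.
Apply L'Hôpital: lim (-8*sin(8*t + 32))/(-14*t - 56), still 0/0.
After 2 applications of L'Hôpital's rule the quotient is (-64*cos(8*t + 32))/(-14); substituting t = -4 gives 32/7.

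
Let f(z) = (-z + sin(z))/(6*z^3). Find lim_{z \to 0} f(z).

Direct substitution gives 0/0.
Apply L'Hôpital: lim (cos(z) - 1)/(18*z^2), still 0/0.
Apply L'Hôpital: lim (-sin(z))/(36*z), still 0/0.
After 3 applications of L'Hôpital's rule the quotient is (-cos(z))/(36); substituting z = 0 gives -1/36.

-1/36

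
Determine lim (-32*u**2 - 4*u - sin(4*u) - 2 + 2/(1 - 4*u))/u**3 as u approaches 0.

Substitution gives 0/0 (the numerator vanishes to order 3).
Expand each term to order u^3: the coefficient of u^3 in 2·1/(1 - 4u) is 128 and in −sin(4u) is 32/3.
Lower-order terms cancel with the polynomial part, so the numerator is (416/3)·u^3 + o(u^3), and the limit is (416/3)/(1) = 416/3.

416/3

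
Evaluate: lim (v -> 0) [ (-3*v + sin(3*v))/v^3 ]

Direct substitution gives 0/0.
Apply L'Hôpital: lim (3*cos(3*v) - 3)/(3*v^2), still 0/0.
Apply L'Hôpital: lim (-9*sin(3*v))/(6*v), still 0/0.
After 3 applications of L'Hôpital's rule the quotient is (-27*cos(3*v))/(6); substituting v = 0 gives -9/2.

-9/2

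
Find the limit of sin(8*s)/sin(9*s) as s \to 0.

8/9

Substitution gives 0/0.
Divide numerator and denominator by s: sin(8s)/s → 8 and sin(9s)/s → 9, so the limit is 1·8/9 = 8/9.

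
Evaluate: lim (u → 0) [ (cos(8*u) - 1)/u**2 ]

Direct substitution gives 0/0.
Apply L'Hôpital: lim (-8*sin(8*u))/(2*u), still 0/0.
After 2 applications of L'Hôpital's rule the quotient is (-64*cos(8*u))/(2); substituting u = 0 gives -32.

-32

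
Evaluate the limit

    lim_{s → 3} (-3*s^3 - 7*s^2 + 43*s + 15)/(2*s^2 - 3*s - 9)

Direct substitution gives 0/0, so factor. Both numerator and denominator have (s - 3) as a factor.
After cancelling, the expression reduces to (-3*s^2 - 16*s - 5)/(2*s + 3).
Substituting s = 3 gives -80/9.

-80/9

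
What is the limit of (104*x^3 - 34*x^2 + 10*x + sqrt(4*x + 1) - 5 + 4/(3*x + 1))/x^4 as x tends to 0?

Substitution gives 0/0 (the numerator vanishes to order 4).
Expand each term to order x^4: the coefficient of x^4 in 4·1/(1 + 3x) is 324 and in √(1 + 4x) is -10.
Lower-order terms cancel with the polynomial part, so the numerator is (314)·x^4 + o(x^4), and the limit is (314)/(1) = 314.

314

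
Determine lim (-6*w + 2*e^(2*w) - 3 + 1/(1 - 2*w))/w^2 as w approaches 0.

Substitution gives 0/0; apply L'Hôpital's rule 2 times.
After differentiating numerator and denominator 2 times the quotient is (8*e^(2*w) - 8/(2*w - 1)^3)/(2); at w = 0 this is 8.

8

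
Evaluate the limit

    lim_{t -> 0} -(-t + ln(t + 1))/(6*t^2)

Direct substitution gives 0/0.
Apply L'Hôpital: lim (-1 + 1/(t + 1))/(-12*t), still 0/0.
After 2 applications of L'Hôpital's rule the quotient is (-1/(t + 1)^2)/(-12); substituting t = 0 gives 1/12.

1/12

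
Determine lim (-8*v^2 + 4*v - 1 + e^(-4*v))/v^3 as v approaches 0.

Direct substitution gives 0/0.
Apply L'Hôpital: lim (-16*v + 4 - 4*e^(-4*v))/(3*v^2), still 0/0.
Apply L'Hôpital: lim (-16 + 16*e^(-4*v))/(6*v), still 0/0.
After 3 applications of L'Hôpital's rule the quotient is (-64*e^(-4*v))/(6); substituting v = 0 gives -32/3.

-32/3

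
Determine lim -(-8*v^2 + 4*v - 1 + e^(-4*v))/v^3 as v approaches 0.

Direct substitution gives 0/0.
Apply L'Hôpital: lim (-16*v + 4 - 4*e^(-4*v))/(-3*v^2), still 0/0.
Apply L'Hôpital: lim (-16 + 16*e^(-4*v))/(-6*v), still 0/0.
After 3 applications of L'Hôpital's rule the quotient is (-64*e^(-4*v))/(-6); substituting v = 0 gives 32/3.

32/3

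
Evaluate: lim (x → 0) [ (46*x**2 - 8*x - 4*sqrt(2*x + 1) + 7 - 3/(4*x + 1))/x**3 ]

Substitution gives 0/0 (the numerator vanishes to order 3).
Expand each term to order x^3: the coefficient of x^3 in -4·√(1 + 2x) is -2 and in -3·1/(1 + 4x) is 192.
Lower-order terms cancel with the polynomial part, so the numerator is (190)·x^3 + o(x^3), and the limit is (190)/(1) = 190.

190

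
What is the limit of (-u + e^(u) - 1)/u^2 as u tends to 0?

Direct substitution gives 0/0.
Apply L'Hôpital: lim (e^(u) - 1)/(2*u), still 0/0.
After 2 applications of L'Hôpital's rule the quotient is (e^(u))/(2); substituting u = 0 gives 1/2.

1/2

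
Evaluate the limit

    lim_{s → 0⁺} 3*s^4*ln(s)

0

This is a 0·(−∞) form. Rewrite as 3·ln(s) / s^(−4) and apply L'Hôpital:
the derivative quotient is 3·(1/s) / (−4·s^(−5)) = (-3/4)·s^4 → 0.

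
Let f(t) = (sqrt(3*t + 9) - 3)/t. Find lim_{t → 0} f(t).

1/2

A 0/0 form; rationalise with √(9 + 3t) + √9. This collapses the numerator to 3t, leaving 3/(√(9 + 3t) + √9) → 3/(2√9) = 1/2.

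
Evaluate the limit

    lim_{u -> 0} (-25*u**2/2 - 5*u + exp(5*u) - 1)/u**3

Direct substitution gives 0/0.
Apply L'Hôpital: lim (-25*u + 5*e^(5*u) - 5)/(3*u^2), still 0/0.
Apply L'Hôpital: lim (25*e^(5*u) - 25)/(6*u), still 0/0.
After 3 applications of L'Hôpital's rule the quotient is (125*e^(5*u))/(6); substituting u = 0 gives 125/6.

125/6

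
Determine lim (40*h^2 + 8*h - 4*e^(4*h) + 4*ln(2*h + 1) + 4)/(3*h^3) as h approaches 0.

Substitution gives 0/0 (the numerator vanishes to order 3).
Expand each term to order h^3: the coefficient of h^3 in 4·ln(1 + 2h) is 32/3 and in -4·e^(4h) is -128/3.
Lower-order terms cancel with the polynomial part, so the numerator is (-32)·h^3 + o(h^3), and the limit is (-32)/(3) = -32/3.

-32/3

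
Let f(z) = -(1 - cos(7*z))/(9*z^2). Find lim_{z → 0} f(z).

Substitution gives 0/0.
Use (1 − cos u)/u² → 1/2 with u = 7z: the limit is 7²/(2·(-9)) = -49/18.

-49/18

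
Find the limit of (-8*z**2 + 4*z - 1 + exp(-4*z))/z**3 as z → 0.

Direct substitution gives 0/0.
Apply L'Hôpital: lim (-16*z + 4 - 4*e^(-4*z))/(3*z^2), still 0/0.
Apply L'Hôpital: lim (-16 + 16*e^(-4*z))/(6*z), still 0/0.
After 3 applications of L'Hôpital's rule the quotient is (-64*e^(-4*z))/(6); substituting z = 0 gives -32/3.

-32/3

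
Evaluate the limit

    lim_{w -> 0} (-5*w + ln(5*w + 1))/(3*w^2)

Direct substitution gives 0/0.
Apply L'Hôpital: lim (-5 + 5/(5*w + 1))/(6*w), still 0/0.
After 2 applications of L'Hôpital's rule the quotient is (-25/(5*w + 1)^2)/(6); substituting w = 0 gives -25/6.

-25/6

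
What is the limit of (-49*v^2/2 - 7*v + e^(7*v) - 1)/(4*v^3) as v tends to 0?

Direct substitution gives 0/0.
Apply L'Hôpital: lim (-49*v + 7*e^(7*v) - 7)/(12*v^2), still 0/0.
Apply L'Hôpital: lim (49*e^(7*v) - 49)/(24*v), still 0/0.
After 3 applications of L'Hôpital's rule the quotient is (343*e^(7*v))/(24); substituting v = 0 gives 343/24.

343/24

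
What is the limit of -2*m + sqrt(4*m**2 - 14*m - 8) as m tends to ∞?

-7/2

This has the form ∞ − ∞. Multiply and divide by the conjugate √(4*m^2 - 14*m - 8) + 2m.
That gives (-14m - 8) / (√(4*m^2 - 14*m - 8) + 2m).
Divide numerator and denominator by m: the limit is -14/(2·2) = -7/2.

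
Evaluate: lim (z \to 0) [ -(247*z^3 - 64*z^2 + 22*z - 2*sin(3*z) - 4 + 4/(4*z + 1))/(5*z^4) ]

Substitution gives 0/0; apply L'Hôpital's rule 4 times.
After differentiating numerator and denominator 4 times the quotient is (-162*sin(3*z) + 24576/(4*z + 1)^5)/(-120); at z = 0 this is -1024/5.

-1024/5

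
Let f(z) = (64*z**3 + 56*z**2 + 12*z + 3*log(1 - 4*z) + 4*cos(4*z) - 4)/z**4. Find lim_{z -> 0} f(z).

-448/3

Substitution gives 0/0; apply L'Hôpital's rule 4 times.
After differentiating numerator and denominator 4 times the quotient is (1024*cos(4*z) - 4608/(4*z - 1)^4)/(24); at z = 0 this is -448/3.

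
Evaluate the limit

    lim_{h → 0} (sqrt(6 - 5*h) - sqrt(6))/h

Substitution gives 0/0. Multiply numerator and denominator by the conjugate √(6 - 5h) + √6.
The numerator becomes (6 - 5h) − 6 = -5h, so the expression simplifies to -5/(√(6 - 5h) + √6).
Letting h → 0 gives -5/(2√6) = -5*√(6)/12.

-5*√(6)/12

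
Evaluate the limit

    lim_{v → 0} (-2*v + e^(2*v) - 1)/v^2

2

Direct substitution gives 0/0.
Apply L'Hôpital: lim (2*e^(2*v) - 2)/(2*v), still 0/0.
After 2 applications of L'Hôpital's rule the quotient is (4*e^(2*v))/(2); substituting v = 0 gives 2.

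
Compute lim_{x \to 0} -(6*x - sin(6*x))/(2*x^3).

-18

Direct substitution gives 0/0.
Apply L'Hôpital: lim (6 - 6*cos(6*x))/(-6*x^2), still 0/0.
Apply L'Hôpital: lim (36*sin(6*x))/(-12*x), still 0/0.
After 3 applications of L'Hôpital's rule the quotient is (216*cos(6*x))/(-12); substituting x = 0 gives -18.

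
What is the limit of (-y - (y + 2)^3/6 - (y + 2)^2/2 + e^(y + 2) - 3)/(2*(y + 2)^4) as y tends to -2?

Direct substitution gives 0/0.
Apply L'Hôpital: lim (-y - (y + 2)^2/2 + e^(y + 2) - 3)/(8*(y + 2)^3), still 0/0.
Apply L'Hôpital: lim (-y + e^(y + 2) - 3)/(24*(y + 2)^2), still 0/0.
Apply L'Hôpital: lim (e^(y + 2) - 1)/(48*y + 96), still 0/0.
After 4 applications of L'Hôpital's rule the quotient is (e^(y + 2))/(48); substituting y = -2 gives 1/48.

1/48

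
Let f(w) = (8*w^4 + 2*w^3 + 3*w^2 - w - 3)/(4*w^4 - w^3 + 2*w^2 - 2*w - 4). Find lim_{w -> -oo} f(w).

2

Numerator and denominator both have degree 4.
Dividing every term by w^4, all lower-order terms vanish and the limit is the ratio of leading coefficients, 8/(4) = 2.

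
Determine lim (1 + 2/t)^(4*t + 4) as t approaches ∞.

Let L be the limit and take ln: ln L = lim (4t + 4)·ln(1 + 2/t) = lim (4t + 4)·(2/t + O(1/t²)) = 8.
Hence L = e^(8).

e^(8)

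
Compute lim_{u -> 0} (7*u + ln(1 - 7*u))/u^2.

Direct substitution gives 0/0.
Apply L'Hôpital: lim (7 - 7/(1 - 7*u))/(2*u), still 0/0.
After 2 applications of L'Hôpital's rule the quotient is (-49/(1 - 7*u)^2)/(2); substituting u = 0 gives -49/2.

-49/2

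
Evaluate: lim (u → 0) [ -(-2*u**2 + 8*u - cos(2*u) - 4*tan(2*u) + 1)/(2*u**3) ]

16/3

Substitution gives 0/0; apply L'Hôpital's rule 3 times.
After differentiating numerator and denominator 3 times the quotient is (-8*sin(2*u) - 192*tan(2*u)^4 - 256*tan(2*u)^2 - 64)/(-12); at u = 0 this is 16/3.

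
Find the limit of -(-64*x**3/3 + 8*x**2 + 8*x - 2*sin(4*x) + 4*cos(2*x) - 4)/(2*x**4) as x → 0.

Substitution gives 0/0; apply L'Hôpital's rule 4 times.
After differentiating numerator and denominator 4 times the quotient is (-512*sin(4*x) + 64*cos(2*x))/(-48); at x = 0 this is -4/3.

-4/3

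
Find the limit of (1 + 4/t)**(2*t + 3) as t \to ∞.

The base → 1 and the exponent → ∞: a 1^∞ form.
Take logarithms: (2t + 3)·ln(1 + 4/t). Since ln(1+u) ~ u for small u, this behaves like (2t)·(4/t) → 8.
So the limit is e^(8).

e^(8)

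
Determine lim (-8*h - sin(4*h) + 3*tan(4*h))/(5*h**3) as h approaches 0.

224/15

Substitution gives 0/0 (the numerator vanishes to order 3).
Expand each term to order h^3: the coefficient of h^3 in 3·tan(4h) is 64 and in −sin(4h) is 32/3.
Lower-order terms cancel with the polynomial part, so the numerator is (224/3)·h^3 + o(h^3), and the limit is (224/3)/(5) = 224/15.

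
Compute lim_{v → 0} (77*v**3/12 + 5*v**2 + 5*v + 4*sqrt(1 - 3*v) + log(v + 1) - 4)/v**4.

-413/32

Substitution gives 0/0; apply L'Hôpital's rule 4 times.
After differentiating numerator and denominator 4 times the quotient is (-6/(v + 1)^4 - 1215/(4*(1 - 3*v)^(7/2)))/(24); at v = 0 this is -413/32.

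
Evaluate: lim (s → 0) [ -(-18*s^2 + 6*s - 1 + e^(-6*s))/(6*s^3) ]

Direct substitution gives 0/0.
Apply L'Hôpital: lim (-36*s + 6 - 6*e^(-6*s))/(-18*s^2), still 0/0.
Apply L'Hôpital: lim (-36 + 36*e^(-6*s))/(-36*s), still 0/0.
After 3 applications of L'Hôpital's rule the quotient is (-216*e^(-6*s))/(-36); substituting s = 0 gives 6.

6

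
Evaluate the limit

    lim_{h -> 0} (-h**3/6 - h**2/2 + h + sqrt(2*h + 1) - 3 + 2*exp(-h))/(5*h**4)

Substitution gives 0/0 (the numerator vanishes to order 4).
Expand each term to order h^4: the coefficient of h^4 in √(1 + 2h) is -5/8 and in 2·e^(-h) is 1/12.
Lower-order terms cancel with the polynomial part, so the numerator is (-13/24)·h^4 + o(h^4), and the limit is (-13/24)/(5) = -13/120.

-13/120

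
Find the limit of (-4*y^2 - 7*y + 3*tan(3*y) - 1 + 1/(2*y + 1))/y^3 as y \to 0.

19

Substitution gives 0/0; apply L'Hôpital's rule 3 times.
After differentiating numerator and denominator 3 times the quotient is (486*tan(3*y)^2/cos(3*y)^2 + 162/cos(3*y)^2 - 48/(2*y + 1)^4)/(6); at y = 0 this is 19.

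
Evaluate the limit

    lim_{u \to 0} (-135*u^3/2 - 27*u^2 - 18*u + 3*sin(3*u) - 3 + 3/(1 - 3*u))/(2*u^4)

243/2

Substitution gives 0/0 (the numerator vanishes to order 4).
Expand each term to order u^4: the coefficient of u^4 in 3·sin(3u) is 0 and in 3·1/(1 - 3u) is 243.
Lower-order terms cancel with the polynomial part, so the numerator is (243)·u^4 + o(u^4), and the limit is (243)/(2) = 243/2.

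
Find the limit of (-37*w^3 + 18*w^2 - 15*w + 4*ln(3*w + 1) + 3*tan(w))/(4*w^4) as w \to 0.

Substitution gives 0/0; apply L'Hôpital's rule 4 times.
After differentiating numerator and denominator 4 times the quotient is (72*tan(w)^3/cos(w)^2 + 48*tan(w)/cos(w)^2 - 1944/(3*w + 1)^4)/(96); at w = 0 this is -81/4.

-81/4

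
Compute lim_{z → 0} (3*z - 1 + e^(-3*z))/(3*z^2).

Direct substitution gives 0/0.
Apply L'Hôpital: lim (3 - 3*e^(-3*z))/(6*z), still 0/0.
After 2 applications of L'Hôpital's rule the quotient is (9*e^(-3*z))/(6); substituting z = 0 gives 3/2.

3/2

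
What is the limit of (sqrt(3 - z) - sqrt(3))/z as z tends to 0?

Substitution gives 0/0. Multiply numerator and denominator by the conjugate √(3 - z) + √3.
The numerator becomes (3 - z) − 3 = -z, so the expression simplifies to -1/(√(3 - z) + √3).
Letting z → 0 gives -1/(2√3) = -√(3)/6.

-√(3)/6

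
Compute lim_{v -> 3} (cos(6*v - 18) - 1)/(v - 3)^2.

Direct substitution gives 0/0.
Apply L'Hôpital: lim (-6*sin(6*v - 18))/(2*v - 6), still 0/0.
After 2 applications of L'Hôpital's rule the quotient is (-36*cos(6*v - 18))/(2); substituting v = 3 gives -18.

-18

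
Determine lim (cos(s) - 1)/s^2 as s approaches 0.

Direct substitution gives 0/0.
Apply L'Hôpital: lim (-sin(s))/(2*s), still 0/0.
After 2 applications of L'Hôpital's rule the quotient is (-cos(s))/(2); substituting s = 0 gives -1/2.

-1/2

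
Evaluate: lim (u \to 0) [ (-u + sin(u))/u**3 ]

-1/6

Direct substitution gives 0/0.
Apply L'Hôpital: lim (cos(u) - 1)/(3*u^2), still 0/0.
Apply L'Hôpital: lim (-sin(u))/(6*u), still 0/0.
After 3 applications of L'Hôpital's rule the quotient is (-cos(u))/(6); substituting u = 0 gives -1/6.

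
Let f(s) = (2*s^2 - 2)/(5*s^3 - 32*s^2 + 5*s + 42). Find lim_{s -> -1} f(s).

-1/21

Direct substitution gives 0/0, so factor. Both numerator and denominator have (s + 1) as a factor.
After cancelling, the expression reduces to (2*s - 2)/(5*s^2 - 37*s + 42).
Substituting s = -1 gives -1/21.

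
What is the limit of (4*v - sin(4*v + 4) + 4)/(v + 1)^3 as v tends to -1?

Direct substitution gives 0/0.
Apply L'Hôpital: lim (4 - 4*cos(4*v + 4))/(3*(v + 1)^2), still 0/0.
Apply L'Hôpital: lim (16*sin(4*v + 4))/(6*v + 6), still 0/0.
After 3 applications of L'Hôpital's rule the quotient is (64*cos(4*v + 4))/(6); substituting v = -1 gives 32/3.

32/3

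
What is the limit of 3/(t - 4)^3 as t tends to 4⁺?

∞

As t → 4⁺, (t - 4) → 0⁺, so (t - 4)^3 → 0⁺ and 3/(t - 4)^3 → ∞.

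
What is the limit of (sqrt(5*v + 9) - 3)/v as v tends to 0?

5/6

A 0/0 form; rationalise with √(9 + 5v) + √9. This collapses the numerator to 5v, leaving 5/(√(9 + 5v) + √9) → 5/(2√9) = 5/6.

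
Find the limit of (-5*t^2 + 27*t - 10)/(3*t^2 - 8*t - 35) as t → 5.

Since t = 5 makes numerator and denominator zero, (t - 5) divides both.
Cancelling it gives (2 - 5*t)/(3*t + 7); now plug in t = 5 to get -23/22.

-23/22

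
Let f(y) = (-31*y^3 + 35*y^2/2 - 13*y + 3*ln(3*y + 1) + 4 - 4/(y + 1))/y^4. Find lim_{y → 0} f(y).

Substitution gives 0/0 (the numerator vanishes to order 4).
Expand each term to order y^4: the coefficient of y^4 in -4·1/(1 + y) is -4 and in 3·ln(1 + 3y) is -243/4.
Lower-order terms cancel with the polynomial part, so the numerator is (-259/4)·y^4 + o(y^4), and the limit is (-259/4)/(1) = -259/4.

-259/4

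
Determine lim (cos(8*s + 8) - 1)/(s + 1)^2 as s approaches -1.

Direct substitution gives 0/0.
Apply L'Hôpital: lim (-8*sin(8*s + 8))/(2*s + 2), still 0/0.
After 2 applications of L'Hôpital's rule the quotient is (-64*cos(8*s + 8))/(2); substituting s = -1 gives -32.

-32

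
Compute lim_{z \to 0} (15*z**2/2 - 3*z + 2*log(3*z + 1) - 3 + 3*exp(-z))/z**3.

Substitution gives 0/0; apply L'Hôpital's rule 3 times.
After differentiating numerator and denominator 3 times the quotient is (-3*e^(-z) + 108/(3*z + 1)^3)/(6); at z = 0 this is 35/2.

35/2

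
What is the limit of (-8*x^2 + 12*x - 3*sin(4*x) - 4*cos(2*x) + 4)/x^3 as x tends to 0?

32

Substitution gives 0/0 (the numerator vanishes to order 3).
Expand each term to order x^3: the coefficient of x^3 in -3·sin(4x) is 32 and in -4·cos(2x) is 0.
Lower-order terms cancel with the polynomial part, so the numerator is (32)·x^3 + o(x^3), and the limit is (32)/(1) = 32.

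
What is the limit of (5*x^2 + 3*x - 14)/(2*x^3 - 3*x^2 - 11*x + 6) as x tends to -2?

-17/25

Direct substitution gives 0/0, so factor. Both numerator and denominator have (x + 2) as a factor.
After cancelling, the expression reduces to (5*x - 7)/(2*x^2 - 7*x + 3).
Substituting x = -2 gives -17/25.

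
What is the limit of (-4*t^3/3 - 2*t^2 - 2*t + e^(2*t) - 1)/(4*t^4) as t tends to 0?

Direct substitution gives 0/0.
Apply L'Hôpital: lim (-4*t^2 - 4*t + 2*e^(2*t) - 2)/(16*t^3), still 0/0.
Apply L'Hôpital: lim (-8*t + 4*e^(2*t) - 4)/(48*t^2), still 0/0.
Apply L'Hôpital: lim (8*e^(2*t) - 8)/(96*t), still 0/0.
After 4 applications of L'Hôpital's rule the quotient is (16*e^(2*t))/(96); substituting t = 0 gives 1/6.

1/6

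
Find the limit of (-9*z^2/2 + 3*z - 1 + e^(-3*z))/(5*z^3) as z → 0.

Direct substitution gives 0/0.
Apply L'Hôpital: lim (-9*z + 3 - 3*e^(-3*z))/(15*z^2), still 0/0.
Apply L'Hôpital: lim (-9 + 9*e^(-3*z))/(30*z), still 0/0.
After 3 applications of L'Hôpital's rule the quotient is (-27*e^(-3*z))/(30); substituting z = 0 gives -9/10.

-9/10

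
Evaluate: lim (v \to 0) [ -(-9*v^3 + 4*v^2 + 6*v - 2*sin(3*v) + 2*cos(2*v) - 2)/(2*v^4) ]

Substitution gives 0/0 (the numerator vanishes to order 4).
Expand each term to order v^4: the coefficient of v^4 in -2·sin(3v) is 0 and in 2·cos(2v) is 4/3.
Lower-order terms cancel with the polynomial part, so the numerator is (4/3)·v^4 + o(v^4), and the limit is (4/3)/(-2) = -2/3.

-2/3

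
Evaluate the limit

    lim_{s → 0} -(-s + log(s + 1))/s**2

Direct substitution gives 0/0.
Apply L'Hôpital: lim (-1 + 1/(s + 1))/(-2*s), still 0/0.
After 2 applications of L'Hôpital's rule the quotient is (-1/(s + 1)^2)/(-2); substituting s = 0 gives 1/2.

1/2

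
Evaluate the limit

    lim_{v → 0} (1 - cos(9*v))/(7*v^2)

81/14

Substitution gives 0/0.
Use (1 − cos u)/u² → 1/2 with u = 9v: the limit is 9²/(2·7) = 81/14.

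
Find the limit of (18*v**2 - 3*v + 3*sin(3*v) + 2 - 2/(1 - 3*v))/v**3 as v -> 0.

-135/2

Substitution gives 0/0; apply L'Hôpital's rule 3 times.
After differentiating numerator and denominator 3 times the quotient is (-81*cos(3*v) - 324/(3*v - 1)^4)/(6); at v = 0 this is -135/2.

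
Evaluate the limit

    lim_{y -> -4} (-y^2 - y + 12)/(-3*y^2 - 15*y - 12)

7/9

Since y = -4 makes numerator and denominator zero, (y + 4) divides both.
Cancelling it gives (3 - y)/(-3*y - 3); now plug in y = -4 to get 7/9.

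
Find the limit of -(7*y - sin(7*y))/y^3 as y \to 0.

Direct substitution gives 0/0.
Apply L'Hôpital: lim (7 - 7*cos(7*y))/(-3*y^2), still 0/0.
Apply L'Hôpital: lim (49*sin(7*y))/(-6*y), still 0/0.
After 3 applications of L'Hôpital's rule the quotient is (343*cos(7*y))/(-6); substituting y = 0 gives -343/6.

-343/6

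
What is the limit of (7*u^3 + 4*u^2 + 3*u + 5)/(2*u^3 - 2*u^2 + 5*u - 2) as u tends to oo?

Numerator and denominator both have degree 3.
Dividing every term by u^3, all lower-order terms vanish and the limit is the ratio of leading coefficients, 7/(2) = 7/2.

7/2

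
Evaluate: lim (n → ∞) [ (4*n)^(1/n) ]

1

Base → ∞ and exponent → 0: an ∞^0 form.
Take logs: (1/n)·ln(4·n^1) = (ln 4 + 1·ln n)/n → 0.
So the limit is e^0 = 1.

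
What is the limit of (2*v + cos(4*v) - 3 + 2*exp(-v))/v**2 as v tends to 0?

Substitution gives 0/0 (the numerator vanishes to order 2).
Expand each term to order v^2: the coefficient of v^2 in cos(4v) is -8 and in 2·e^(-v) is 1.
Lower-order terms cancel with the polynomial part, so the numerator is (-7)·v^2 + o(v^2), and the limit is (-7)/(1) = -7.

-7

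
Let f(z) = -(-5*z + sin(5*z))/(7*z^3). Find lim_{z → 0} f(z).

Direct substitution gives 0/0.
Apply L'Hôpital: lim (5*cos(5*z) - 5)/(-21*z^2), still 0/0.
Apply L'Hôpital: lim (-25*sin(5*z))/(-42*z), still 0/0.
After 3 applications of L'Hôpital's rule the quotient is (-125*cos(5*z))/(-42); substituting z = 0 gives 125/42.

125/42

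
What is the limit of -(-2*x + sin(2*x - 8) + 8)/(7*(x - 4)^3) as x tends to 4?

4/21

Direct substitution gives 0/0.
Apply L'Hôpital: lim (2*cos(2*x - 8) - 2)/(-21*(x - 4)^2), still 0/0.
Apply L'Hôpital: lim (-4*sin(2*x - 8))/(168 - 42*x), still 0/0.
After 3 applications of L'Hôpital's rule the quotient is (-8*cos(2*x - 8))/(-42); substituting x = 4 gives 4/21.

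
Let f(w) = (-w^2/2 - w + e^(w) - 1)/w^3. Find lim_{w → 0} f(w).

Direct substitution gives 0/0.
Apply L'Hôpital: lim (-w + e^(w) - 1)/(3*w^2), still 0/0.
Apply L'Hôpital: lim (e^(w) - 1)/(6*w), still 0/0.
After 3 applications of L'Hôpital's rule the quotient is (e^(w))/(6); substituting w = 0 gives 1/6.

1/6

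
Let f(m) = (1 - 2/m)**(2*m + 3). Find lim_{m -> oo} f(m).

e^(-4)

Write it as [(1 - 2/m)^m]^(2) · (1 - 2/m)^(3). The bracketed term tends to e^(-2) and the second factor to 1, so the limit is e^(-4).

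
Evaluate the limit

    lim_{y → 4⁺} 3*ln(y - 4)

-∞

As y → 4⁺, y - 4 → 0⁺ and ln(y - 4) → −∞.
Multiplying by 3 gives -∞.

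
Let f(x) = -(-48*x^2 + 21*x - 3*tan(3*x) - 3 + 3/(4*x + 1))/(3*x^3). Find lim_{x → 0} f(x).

73

Substitution gives 0/0 (the numerator vanishes to order 3).
Expand each term to order x^3: the coefficient of x^3 in 3·1/(1 + 4x) is -192 and in -3·tan(3x) is -27.
Lower-order terms cancel with the polynomial part, so the numerator is (-219)·x^3 + o(x^3), and the limit is (-219)/(-3) = 73.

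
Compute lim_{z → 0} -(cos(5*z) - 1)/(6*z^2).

Direct substitution gives 0/0.
Apply L'Hôpital: lim (-5*sin(5*z))/(-12*z), still 0/0.
After 2 applications of L'Hôpital's rule the quotient is (-25*cos(5*z))/(-12); substituting z = 0 gives 25/12.

25/12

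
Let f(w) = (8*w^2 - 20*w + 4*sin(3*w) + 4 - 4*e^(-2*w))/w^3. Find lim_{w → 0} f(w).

-38/3

Substitution gives 0/0 (the numerator vanishes to order 3).
Expand each term to order w^3: the coefficient of w^3 in -4·e^(-2w) is 16/3 and in 4·sin(3w) is -18.
Lower-order terms cancel with the polynomial part, so the numerator is (-38/3)·w^3 + o(w^3), and the limit is (-38/3)/(1) = -38/3.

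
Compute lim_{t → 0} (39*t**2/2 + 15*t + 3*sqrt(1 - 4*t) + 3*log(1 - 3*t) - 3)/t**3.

Substitution gives 0/0 (the numerator vanishes to order 3).
Expand each term to order t^3: the coefficient of t^3 in 3·ln(1 - 3t) is -27 and in 3·√(1 - 4t) is -12.
Lower-order terms cancel with the polynomial part, so the numerator is (-39)·t^3 + o(t^3), and the limit is (-39)/(1) = -39.

-39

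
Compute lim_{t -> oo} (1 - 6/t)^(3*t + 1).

Write it as [(1 - 6/t)^t]^(3) · (1 - 6/t)^(1). The bracketed term tends to e^(-6) and the second factor to 1, so the limit is e^(-18).

e^(-18)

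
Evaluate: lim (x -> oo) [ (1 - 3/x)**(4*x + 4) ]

e^(-12)

Let L be the limit and take ln: ln L = lim (4x + 4)·ln(1 - 3/x) = lim (4x + 4)·(-3/x + O(1/x²)) = -12.
Hence L = e^(-12).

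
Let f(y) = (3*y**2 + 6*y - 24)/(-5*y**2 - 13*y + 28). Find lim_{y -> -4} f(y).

Since y = -4 makes numerator and denominator zero, (y + 4) divides both.
Cancelling it gives (3*y - 6)/(7 - 5*y); now plug in y = -4 to get -2/3.

-2/3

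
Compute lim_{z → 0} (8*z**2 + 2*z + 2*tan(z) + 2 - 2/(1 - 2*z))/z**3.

-46/3

Substitution gives 0/0 (the numerator vanishes to order 3).
Expand each term to order z^3: the coefficient of z^3 in 2·tan(z) is 2/3 and in -2·1/(1 - 2z) is -16.
Lower-order terms cancel with the polynomial part, so the numerator is (-46/3)·z^3 + o(z^3), and the limit is (-46/3)/(1) = -46/3.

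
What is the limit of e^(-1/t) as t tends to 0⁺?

0

As t → 0⁺, -1/(t) → −∞, so e^(-1/(t)) → 0.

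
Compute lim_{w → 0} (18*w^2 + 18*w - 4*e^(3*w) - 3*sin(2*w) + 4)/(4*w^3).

Substitution gives 0/0 (the numerator vanishes to order 3).
Expand each term to order w^3: the coefficient of w^3 in -4·e^(3w) is -18 and in -3·sin(2w) is 4.
Lower-order terms cancel with the polynomial part, so the numerator is (-14)·w^3 + o(w^3), and the limit is (-14)/(4) = -7/2.

-7/2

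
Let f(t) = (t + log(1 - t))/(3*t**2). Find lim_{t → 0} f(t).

Direct substitution gives 0/0.
Apply L'Hôpital: lim (1 - 1/(1 - t))/(6*t), still 0/0.
After 2 applications of L'Hôpital's rule the quotient is (-1/(1 - t)^2)/(6); substituting t = 0 gives -1/6.

-1/6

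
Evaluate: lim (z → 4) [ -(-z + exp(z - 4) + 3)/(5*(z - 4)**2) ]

Direct substitution gives 0/0.
Apply L'Hôpital: lim (e^(z - 4) - 1)/(40 - 10*z), still 0/0.
After 2 applications of L'Hôpital's rule the quotient is (e^(z - 4))/(-10); substituting z = 4 gives -1/10.

-1/10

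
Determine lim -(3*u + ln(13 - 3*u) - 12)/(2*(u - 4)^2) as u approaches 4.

9/4

Direct substitution gives 0/0.
Apply L'Hôpital: lim (3 - 3/(13 - 3*u))/(16 - 4*u), still 0/0.
After 2 applications of L'Hôpital's rule the quotient is (-9/(13 - 3*u)^2)/(-4); substituting u = 4 gives 9/4.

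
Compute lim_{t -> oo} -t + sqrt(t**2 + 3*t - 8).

3/2

An ∞ − ∞ form. Rationalising with the conjugate, the difference becomes (3t - 8) / (√(t^2 + 3*t - 8) + t).
For large t the denominator behaves like 2·t, so the quotient tends to 3/2 = 3/2.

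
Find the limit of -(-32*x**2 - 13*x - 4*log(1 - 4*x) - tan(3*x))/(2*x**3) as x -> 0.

Substitution gives 0/0 (the numerator vanishes to order 3).
Expand each term to order x^3: the coefficient of x^3 in -4·ln(1 - 4x) is 256/3 and in −tan(3x) is -9.
Lower-order terms cancel with the polynomial part, so the numerator is (229/3)·x^3 + o(x^3), and the limit is (229/3)/(-2) = -229/6.

-229/6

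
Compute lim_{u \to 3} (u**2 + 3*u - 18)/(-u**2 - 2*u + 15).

Direct substitution gives 0/0, so factor. Both numerator and denominator have (u - 3) as a factor.
After cancelling, the expression reduces to (u + 6)/(-u - 5).
Substituting u = 3 gives -9/8.

-9/8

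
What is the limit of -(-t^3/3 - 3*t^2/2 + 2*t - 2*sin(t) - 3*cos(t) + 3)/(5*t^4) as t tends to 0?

Substitution gives 0/0; apply L'Hôpital's rule 4 times.
After differentiating numerator and denominator 4 times the quotient is (-2*sin(t) - 3*cos(t))/(-120); at t = 0 this is 1/40.

1/40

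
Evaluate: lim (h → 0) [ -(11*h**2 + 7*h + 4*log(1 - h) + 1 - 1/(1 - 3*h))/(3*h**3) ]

85/9

Substitution gives 0/0; apply L'Hôpital's rule 3 times.
After differentiating numerator and denominator 3 times the quotient is (-162/(3*h - 1)^4 + 8/(h - 1)^3)/(-18); at h = 0 this is 85/9.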